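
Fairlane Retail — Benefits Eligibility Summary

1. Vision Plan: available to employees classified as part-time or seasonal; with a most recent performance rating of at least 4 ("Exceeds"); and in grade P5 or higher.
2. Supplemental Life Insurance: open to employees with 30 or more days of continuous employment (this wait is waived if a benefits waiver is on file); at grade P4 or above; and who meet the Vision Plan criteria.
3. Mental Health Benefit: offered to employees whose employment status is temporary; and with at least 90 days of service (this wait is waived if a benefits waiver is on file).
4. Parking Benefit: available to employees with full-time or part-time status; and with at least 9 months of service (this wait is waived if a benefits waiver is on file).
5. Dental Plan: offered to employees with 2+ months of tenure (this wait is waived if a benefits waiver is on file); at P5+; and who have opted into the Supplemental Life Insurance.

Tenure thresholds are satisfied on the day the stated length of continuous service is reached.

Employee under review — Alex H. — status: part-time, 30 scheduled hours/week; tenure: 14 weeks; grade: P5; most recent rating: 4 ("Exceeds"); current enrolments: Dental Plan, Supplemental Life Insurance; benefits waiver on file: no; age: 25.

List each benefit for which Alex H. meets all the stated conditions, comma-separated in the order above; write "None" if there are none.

Vision Plan — status part-time ✓; rating 4 ≥ 4 ✓; grade P5 ≥ P5 ✓ → eligible.
Supplemental Life Insurance — no waiver, service 14 weeks ≥ 30 days ✓; grade P5 ≥ P4 ✓; eligible for Vision Plan ✓ → eligible.
Mental Health Benefit — status part-time ✗ (requires temporary) → not eligible.
Parking Benefit — status part-time ✓; no waiver, service 14 weeks < 9 months (≈270 days) ✗ → not eligible.
Dental Plan — no waiver, service 14 weeks ≥ 2 months (≈60 days) ✓; grade P5 ≥ P5 ✓; enrolled in Supplemental Life Insurance ✓ → eligible.

Vision Plan, Supplemental Life Insurance, Dental Plan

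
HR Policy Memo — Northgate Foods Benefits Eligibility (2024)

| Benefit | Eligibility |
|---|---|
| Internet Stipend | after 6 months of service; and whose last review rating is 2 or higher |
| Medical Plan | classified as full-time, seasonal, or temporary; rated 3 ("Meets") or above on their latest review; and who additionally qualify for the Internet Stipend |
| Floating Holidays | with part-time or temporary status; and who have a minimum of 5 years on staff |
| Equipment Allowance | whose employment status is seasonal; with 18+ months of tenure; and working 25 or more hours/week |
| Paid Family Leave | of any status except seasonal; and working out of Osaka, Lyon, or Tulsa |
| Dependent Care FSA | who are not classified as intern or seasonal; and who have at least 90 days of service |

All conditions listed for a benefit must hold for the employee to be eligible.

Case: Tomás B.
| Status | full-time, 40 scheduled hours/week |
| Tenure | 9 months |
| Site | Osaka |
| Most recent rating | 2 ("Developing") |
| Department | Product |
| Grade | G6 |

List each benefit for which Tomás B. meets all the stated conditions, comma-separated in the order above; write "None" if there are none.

Internet Stipend, Paid Family Leave, Dependent Care FSA

Internet Stipend — service 9 months ≥ 6 months ✓; rating 2 ≥ 2 ✓ → eligible.
Medical Plan — status full-time ✓; rating 2 < 3 ✗ → not eligible.
Floating Holidays — status full-time ✗ (requires part-time or temporary) → not eligible.
Equipment Allowance — status full-time ✗ (requires seasonal) → not eligible.
Paid Family Leave — status full-time ✓ (not excluded); site Osaka ✓ → eligible.
Dependent Care FSA — status full-time ✓ (not excluded); service 9 months ≥ 90 days ✓ → eligible.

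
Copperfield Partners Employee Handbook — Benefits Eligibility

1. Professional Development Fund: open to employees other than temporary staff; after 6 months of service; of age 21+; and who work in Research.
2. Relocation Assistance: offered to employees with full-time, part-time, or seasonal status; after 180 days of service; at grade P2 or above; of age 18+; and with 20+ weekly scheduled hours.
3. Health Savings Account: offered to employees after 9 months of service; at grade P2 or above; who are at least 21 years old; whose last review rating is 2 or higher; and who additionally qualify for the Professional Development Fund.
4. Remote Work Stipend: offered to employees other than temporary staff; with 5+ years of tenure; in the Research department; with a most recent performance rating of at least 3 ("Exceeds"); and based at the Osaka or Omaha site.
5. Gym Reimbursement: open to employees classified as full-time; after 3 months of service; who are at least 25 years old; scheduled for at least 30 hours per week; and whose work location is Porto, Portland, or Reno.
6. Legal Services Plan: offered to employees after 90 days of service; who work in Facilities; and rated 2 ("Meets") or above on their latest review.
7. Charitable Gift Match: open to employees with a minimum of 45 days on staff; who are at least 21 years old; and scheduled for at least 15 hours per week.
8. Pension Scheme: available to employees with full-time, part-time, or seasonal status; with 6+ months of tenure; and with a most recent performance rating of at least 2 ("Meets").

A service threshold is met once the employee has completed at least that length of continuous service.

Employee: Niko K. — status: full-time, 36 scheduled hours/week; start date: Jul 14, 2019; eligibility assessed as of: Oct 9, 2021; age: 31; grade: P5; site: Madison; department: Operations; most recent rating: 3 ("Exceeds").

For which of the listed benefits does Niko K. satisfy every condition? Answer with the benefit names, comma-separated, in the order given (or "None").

Service from Jul 14, 2019 to Oct 9, 2021: 818 days.
Professional Development Fund — status full-time ✓ (not excluded); service 818 days ≥ 6 months (≈180 days) ✓; age 31 ≥ 21 ✓; dept Operations ✗ → not eligible.
Relocation Assistance — status full-time ✓; service 818 days ≥ 180 days ✓; grade P5 ≥ P2 ✓; age 31 ≥ 18 ✓; 36 hrs/wk ≥ 20 ✓ → eligible.
Health Savings Account — service 818 days ≥ 9 months (≈270 days) ✓; grade P5 ≥ P2 ✓; age 31 ≥ 21 ✓; rating 3 ≥ 2 ✓; not eligible for Professional Development Fund ✗ → not eligible.
Remote Work Stipend — status full-time ✓ (not excluded); service 818 days < 5 years (≈1825 days) ✗ → not eligible.
Gym Reimbursement — status full-time ✓; service 818 days ≥ 3 months (≈90 days) ✓; age 31 ≥ 25 ✓; 36 hrs/wk ≥ 30 ✓; site Madison ✗ (not Porto, Portland, or Reno) → not eligible.
Legal Services Plan — service 818 days ≥ 90 days ✓; dept Operations ✗ → not eligible.
Charitable Gift Match — service 818 days ≥ 45 days ✓; age 31 ≥ 21 ✓; 36 hrs/wk ≥ 15 ✓ → eligible.
Pension Scheme — status full-time ✓; service 818 days ≥ 6 months (≈180 days) ✓; rating 3 ≥ 2 ✓ → eligible.

Relocation Assistance, Charitable Gift Match, Pension Scheme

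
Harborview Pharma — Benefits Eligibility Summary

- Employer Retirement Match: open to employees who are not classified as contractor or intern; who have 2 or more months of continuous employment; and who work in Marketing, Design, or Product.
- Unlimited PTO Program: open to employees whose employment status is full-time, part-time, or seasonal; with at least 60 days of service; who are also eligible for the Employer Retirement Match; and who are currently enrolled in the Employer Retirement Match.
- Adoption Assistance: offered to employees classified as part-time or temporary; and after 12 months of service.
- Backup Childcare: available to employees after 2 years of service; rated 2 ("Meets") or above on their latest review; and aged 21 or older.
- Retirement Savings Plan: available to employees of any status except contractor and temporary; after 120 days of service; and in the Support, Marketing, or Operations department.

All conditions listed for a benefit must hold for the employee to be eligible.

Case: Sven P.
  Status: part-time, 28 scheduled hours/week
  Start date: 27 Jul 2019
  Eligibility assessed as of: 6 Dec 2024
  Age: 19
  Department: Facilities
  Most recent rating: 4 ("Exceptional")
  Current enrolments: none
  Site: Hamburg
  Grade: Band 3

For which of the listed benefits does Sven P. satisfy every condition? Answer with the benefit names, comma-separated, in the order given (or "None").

Adoption Assistance

Service from 27 Jul 2019 to 6 Dec 2024: 1959 days.
Employer Retirement Match — status part-time ✓ (not excluded); service 1959 days ≥ 2 months (≈60 days) ✓; dept Facilities ✗ → not eligible.
Unlimited PTO Program — status part-time ✓; service 1959 days ≥ 60 days ✓; not eligible for Employer Retirement Match ✗ → not eligible.
Adoption Assistance — status part-time ✓; service 1959 days ≥ 12 months (≈360 days) ✓ → eligible.
Backup Childcare — service 1959 days ≥ 2 years (≈730 days) ✓; rating 4 ≥ 2 ✓; age 19 < 21 ✗ → not eligible.
Retirement Savings Plan — status part-time ✓ (not excluded); service 1959 days ≥ 120 days ✓; dept Facilities ✗ → not eligible.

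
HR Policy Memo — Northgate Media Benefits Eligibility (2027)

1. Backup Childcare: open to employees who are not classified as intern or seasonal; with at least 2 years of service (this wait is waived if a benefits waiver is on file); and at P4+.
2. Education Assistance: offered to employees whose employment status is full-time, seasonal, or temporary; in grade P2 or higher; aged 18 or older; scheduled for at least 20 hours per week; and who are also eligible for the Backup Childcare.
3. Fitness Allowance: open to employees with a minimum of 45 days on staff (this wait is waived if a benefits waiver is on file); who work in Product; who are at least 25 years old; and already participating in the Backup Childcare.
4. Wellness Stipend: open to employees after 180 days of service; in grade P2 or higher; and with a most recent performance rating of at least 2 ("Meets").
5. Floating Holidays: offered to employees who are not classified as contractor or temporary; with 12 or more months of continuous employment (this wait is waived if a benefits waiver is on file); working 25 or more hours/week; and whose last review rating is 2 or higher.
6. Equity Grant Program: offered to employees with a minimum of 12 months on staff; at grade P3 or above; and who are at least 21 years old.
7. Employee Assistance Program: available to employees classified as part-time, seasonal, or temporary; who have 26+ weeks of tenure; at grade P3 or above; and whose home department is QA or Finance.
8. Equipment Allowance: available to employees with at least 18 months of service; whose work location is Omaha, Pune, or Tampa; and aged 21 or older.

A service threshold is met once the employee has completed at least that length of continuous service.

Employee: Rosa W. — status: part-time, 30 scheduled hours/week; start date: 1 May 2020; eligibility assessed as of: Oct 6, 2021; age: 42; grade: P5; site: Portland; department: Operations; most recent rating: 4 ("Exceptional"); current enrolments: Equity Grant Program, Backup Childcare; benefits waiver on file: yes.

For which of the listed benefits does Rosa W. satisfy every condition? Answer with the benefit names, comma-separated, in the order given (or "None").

Backup Childcare, Wellness Stipend, Floating Holidays, Equity Grant Program

Service from 1 May 2020 to Oct 6, 2021: 523 days.
Backup Childcare — status part-time ✓ (not excluded); benefits waiver on file ✓; grade P5 ≥ P4 ✓ → eligible.
Education Assistance — status part-time ✗ (requires full-time, seasonal, or temporary) → not eligible.
Fitness Allowance — benefits waiver on file ✓; dept Operations ✗ → not eligible.
Wellness Stipend — service 523 days ≥ 180 days ✓; grade P5 ≥ P2 ✓; rating 4 ≥ 2 ✓ → eligible.
Floating Holidays — status part-time ✓ (not excluded); benefits waiver on file ✓; 30 hrs/wk ≥ 25 ✓; rating 4 ≥ 2 ✓ → eligible.
Equity Grant Program — service 523 days ≥ 12 months (≈360 days) ✓; grade P5 ≥ P3 ✓; age 42 ≥ 21 ✓ → eligible.
Employee Assistance Program — status part-time ✓; service 523 days ≥ 26 weeks (≈182 days) ✓; grade P5 ≥ P3 ✓; dept Operations ✗ → not eligible.
Equipment Allowance — service 523 days < 18 months (≈540 days) ✗ → not eligible.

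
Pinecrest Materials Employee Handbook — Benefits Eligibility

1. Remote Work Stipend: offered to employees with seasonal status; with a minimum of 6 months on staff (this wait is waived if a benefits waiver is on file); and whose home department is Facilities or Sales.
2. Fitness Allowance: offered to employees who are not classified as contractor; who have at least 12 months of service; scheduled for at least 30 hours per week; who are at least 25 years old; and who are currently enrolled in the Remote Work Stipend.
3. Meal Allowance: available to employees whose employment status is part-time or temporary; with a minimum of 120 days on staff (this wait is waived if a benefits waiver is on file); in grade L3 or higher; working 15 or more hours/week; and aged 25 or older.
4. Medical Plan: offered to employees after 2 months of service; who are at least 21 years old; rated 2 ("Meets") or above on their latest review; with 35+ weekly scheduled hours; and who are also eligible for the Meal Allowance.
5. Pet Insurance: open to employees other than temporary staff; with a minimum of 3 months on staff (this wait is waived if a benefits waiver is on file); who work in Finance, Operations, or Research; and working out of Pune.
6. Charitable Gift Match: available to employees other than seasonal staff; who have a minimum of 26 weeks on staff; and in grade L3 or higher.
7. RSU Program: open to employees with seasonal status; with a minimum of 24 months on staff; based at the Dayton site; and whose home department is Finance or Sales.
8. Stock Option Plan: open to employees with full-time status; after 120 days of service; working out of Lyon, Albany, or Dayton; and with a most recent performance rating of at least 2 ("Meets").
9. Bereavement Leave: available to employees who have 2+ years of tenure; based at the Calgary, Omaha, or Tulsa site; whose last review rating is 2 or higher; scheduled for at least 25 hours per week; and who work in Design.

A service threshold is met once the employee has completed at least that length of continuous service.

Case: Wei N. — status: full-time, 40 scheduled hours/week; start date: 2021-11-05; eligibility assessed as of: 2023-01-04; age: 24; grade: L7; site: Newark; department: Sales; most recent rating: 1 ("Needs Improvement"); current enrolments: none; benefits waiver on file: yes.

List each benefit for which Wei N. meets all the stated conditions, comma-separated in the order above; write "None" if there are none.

Charitable Gift Match

Service from 2021-11-05 to 2023-01-04: 425 days.
Remote Work Stipend — status full-time ✗ (requires seasonal) → not eligible.
Fitness Allowance — status full-time ✓ (not excluded); service 425 days ≥ 12 months (≈360 days) ✓; 40 hrs/wk ≥ 30 ✓; age 24 < 25 ✗ → not eligible.
Meal Allowance — status full-time ✗ (requires part-time or temporary) → not eligible.
Medical Plan — service 425 days ≥ 2 months (≈60 days) ✓; age 24 ≥ 21 ✓; rating 1 < 2 ✗ → not eligible.
Pet Insurance — status full-time ✓ (not excluded); benefits waiver on file ✓; dept Sales ✗ → not eligible.
Charitable Gift Match — status full-time ✓ (not excluded); service 425 days ≥ 26 weeks (≈182 days) ✓; grade L7 ≥ L3 ✓ → eligible.
RSU Program — status full-time ✗ (requires seasonal) → not eligible.
Stock Option Plan — status full-time ✓; service 425 days ≥ 120 days ✓; site Newark ✗ (not Lyon, Albany, or Dayton) → not eligible.
Bereavement Leave — service 425 days < 2 years (≈730 days) ✗ → not eligible.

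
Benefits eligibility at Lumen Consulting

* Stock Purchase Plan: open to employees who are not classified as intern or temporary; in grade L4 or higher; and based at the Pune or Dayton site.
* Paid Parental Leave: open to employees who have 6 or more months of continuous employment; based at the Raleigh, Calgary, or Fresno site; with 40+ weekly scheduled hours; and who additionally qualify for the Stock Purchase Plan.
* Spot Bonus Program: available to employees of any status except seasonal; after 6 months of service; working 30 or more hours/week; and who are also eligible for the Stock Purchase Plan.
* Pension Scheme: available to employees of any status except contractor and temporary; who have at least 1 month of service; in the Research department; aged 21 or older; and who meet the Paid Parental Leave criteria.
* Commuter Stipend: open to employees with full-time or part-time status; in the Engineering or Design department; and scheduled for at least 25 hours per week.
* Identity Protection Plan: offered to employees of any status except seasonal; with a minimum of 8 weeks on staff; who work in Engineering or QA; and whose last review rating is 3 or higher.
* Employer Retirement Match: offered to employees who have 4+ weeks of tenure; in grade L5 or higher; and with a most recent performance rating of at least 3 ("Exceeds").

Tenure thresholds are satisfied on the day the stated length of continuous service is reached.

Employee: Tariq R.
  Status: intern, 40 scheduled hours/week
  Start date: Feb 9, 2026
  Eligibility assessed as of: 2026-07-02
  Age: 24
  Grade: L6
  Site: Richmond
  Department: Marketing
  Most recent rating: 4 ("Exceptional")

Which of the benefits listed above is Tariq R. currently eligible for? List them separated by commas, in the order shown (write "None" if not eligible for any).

Service from Feb 9, 2026 to 2026-07-02: 143 days.
Stock Purchase Plan — status intern ✗ (excluded) → not eligible.
Paid Parental Leave — service 143 days < 6 months (≈180 days) ✗ → not eligible.
Spot Bonus Program — status intern ✓ (not excluded); service 143 days < 6 months (≈180 days) ✗ → not eligible.
Pension Scheme — status intern ✓ (not excluded); service 143 days ≥ 1 month (≈30 days) ✓; dept Marketing ✗ → not eligible.
Commuter Stipend — status intern ✗ (requires full-time or part-time) → not eligible.
Identity Protection Plan — status intern ✓ (not excluded); service 143 days ≥ 8 weeks (≈56 days) ✓; dept Marketing ✗ → not eligible.
Employer Retirement Match — service 143 days ≥ 4 weeks (≈28 days) ✓; grade L6 ≥ L5 ✓; rating 4 ≥ 3 ✓ → eligible.

Employer Retirement Match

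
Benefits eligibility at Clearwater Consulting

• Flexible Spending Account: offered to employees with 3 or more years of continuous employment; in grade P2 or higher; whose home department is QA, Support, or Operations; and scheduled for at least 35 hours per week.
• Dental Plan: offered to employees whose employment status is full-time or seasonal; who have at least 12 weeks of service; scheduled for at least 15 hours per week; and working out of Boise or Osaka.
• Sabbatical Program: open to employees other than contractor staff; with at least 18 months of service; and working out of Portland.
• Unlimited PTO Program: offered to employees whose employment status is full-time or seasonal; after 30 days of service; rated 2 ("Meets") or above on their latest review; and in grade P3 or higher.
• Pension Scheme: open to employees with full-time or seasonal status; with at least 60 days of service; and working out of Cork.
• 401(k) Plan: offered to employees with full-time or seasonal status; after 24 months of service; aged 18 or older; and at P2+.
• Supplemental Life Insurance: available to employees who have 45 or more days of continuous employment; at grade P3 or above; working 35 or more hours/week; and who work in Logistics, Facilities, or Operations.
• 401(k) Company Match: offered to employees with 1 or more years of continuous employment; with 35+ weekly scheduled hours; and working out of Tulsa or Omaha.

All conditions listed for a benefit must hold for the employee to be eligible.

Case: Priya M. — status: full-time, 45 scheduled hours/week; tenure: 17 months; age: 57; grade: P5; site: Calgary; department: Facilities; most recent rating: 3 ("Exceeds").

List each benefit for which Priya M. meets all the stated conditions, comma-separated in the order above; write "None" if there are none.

Flexible Spending Account — service 17 months < 3 years (≈1095 days) ✗ → not eligible.
Dental Plan — status full-time ✓; service 17 months ≥ 12 weeks (≈84 days) ✓; 45 hrs/wk ≥ 15 ✓; site Calgary ✗ (not Boise or Osaka) → not eligible.
Sabbatical Program — status full-time ✓ (not excluded); service 17 months < 18 months ✗ → not eligible.
Unlimited PTO Program — status full-time ✓; service 17 months ≥ 30 days ✓; rating 3 ≥ 2 ✓; grade P5 ≥ P3 ✓ → eligible.
Pension Scheme — status full-time ✓; service 17 months ≥ 60 days ✓; site Calgary ✗ (not Cork) → not eligible.
401(k) Plan — status full-time ✓; service 17 months < 24 months ✗ → not eligible.
Supplemental Life Insurance — service 17 months ≥ 45 days ✓; grade P5 ≥ P3 ✓; 45 hrs/wk ≥ 35 ✓; dept Facilities ✓ → eligible.
401(k) Company Match — service 17 months ≥ 1 year (≈365 days) ✓; 45 hrs/wk ≥ 35 ✓; site Calgary ✗ (not Tulsa or Omaha) → not eligible.

Unlimited PTO Program, Supplemental Life Insurance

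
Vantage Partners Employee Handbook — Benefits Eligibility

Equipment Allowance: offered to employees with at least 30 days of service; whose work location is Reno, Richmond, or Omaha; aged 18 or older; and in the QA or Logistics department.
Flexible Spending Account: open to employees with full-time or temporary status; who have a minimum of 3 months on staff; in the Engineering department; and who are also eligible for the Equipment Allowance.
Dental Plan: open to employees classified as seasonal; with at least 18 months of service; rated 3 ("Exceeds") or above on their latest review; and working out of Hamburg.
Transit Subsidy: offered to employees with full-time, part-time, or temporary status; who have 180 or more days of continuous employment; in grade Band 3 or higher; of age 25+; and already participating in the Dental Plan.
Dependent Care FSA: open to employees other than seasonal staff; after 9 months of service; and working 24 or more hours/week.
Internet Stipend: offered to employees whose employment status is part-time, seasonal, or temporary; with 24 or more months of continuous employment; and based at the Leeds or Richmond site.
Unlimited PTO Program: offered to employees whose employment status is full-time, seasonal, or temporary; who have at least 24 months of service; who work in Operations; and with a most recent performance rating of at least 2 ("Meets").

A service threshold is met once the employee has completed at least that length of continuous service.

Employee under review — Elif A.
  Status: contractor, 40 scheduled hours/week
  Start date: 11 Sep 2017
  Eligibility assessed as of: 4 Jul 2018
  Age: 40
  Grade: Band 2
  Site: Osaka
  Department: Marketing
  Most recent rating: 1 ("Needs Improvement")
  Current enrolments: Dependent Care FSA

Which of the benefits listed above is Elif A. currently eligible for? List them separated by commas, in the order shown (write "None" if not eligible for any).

Service from 11 Sep 2017 to 4 Jul 2018: 296 days.
Equipment Allowance — service 296 days ≥ 30 days ✓; site Osaka ✗ (not Reno, Richmond, or Omaha) → not eligible.
Flexible Spending Account — status contractor ✗ (requires full-time or temporary) → not eligible.
Dental Plan — status contractor ✗ (requires seasonal) → not eligible.
Transit Subsidy — status contractor ✗ (requires full-time, part-time, or temporary) → not eligible.
Dependent Care FSA — status contractor ✓ (not excluded); service 296 days ≥ 9 months (≈270 days) ✓; 40 hrs/wk ≥ 24 ✓ → eligible.
Internet Stipend — status contractor ✗ (requires part-time, seasonal, or temporary) → not eligible.
Unlimited PTO Program — status contractor ✗ (requires full-time, seasonal, or temporary) → not eligible.

Dependent Care FSA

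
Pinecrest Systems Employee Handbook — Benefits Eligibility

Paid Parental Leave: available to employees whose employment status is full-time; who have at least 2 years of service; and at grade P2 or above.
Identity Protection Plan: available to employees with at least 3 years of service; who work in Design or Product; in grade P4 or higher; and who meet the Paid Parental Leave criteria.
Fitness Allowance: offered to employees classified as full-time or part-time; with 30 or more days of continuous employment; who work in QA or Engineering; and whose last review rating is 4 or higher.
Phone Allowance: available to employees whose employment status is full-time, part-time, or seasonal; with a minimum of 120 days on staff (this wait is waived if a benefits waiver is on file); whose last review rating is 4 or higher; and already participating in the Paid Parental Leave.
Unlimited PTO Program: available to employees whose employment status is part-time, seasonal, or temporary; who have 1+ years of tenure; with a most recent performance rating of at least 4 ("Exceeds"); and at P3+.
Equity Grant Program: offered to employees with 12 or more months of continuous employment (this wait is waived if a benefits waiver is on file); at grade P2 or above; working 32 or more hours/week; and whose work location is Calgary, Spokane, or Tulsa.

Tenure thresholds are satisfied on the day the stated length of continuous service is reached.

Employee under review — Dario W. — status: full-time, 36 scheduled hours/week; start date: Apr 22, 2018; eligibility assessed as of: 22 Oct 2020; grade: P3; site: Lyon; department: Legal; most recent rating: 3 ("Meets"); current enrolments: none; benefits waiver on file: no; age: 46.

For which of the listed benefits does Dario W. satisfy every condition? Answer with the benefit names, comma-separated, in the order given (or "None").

Service from Apr 22, 2018 to 22 Oct 2020: 914 days.
Paid Parental Leave — status full-time ✓; service 914 days ≥ 2 years (≈730 days) ✓; grade P3 ≥ P2 ✓ → eligible.
Identity Protection Plan — service 914 days < 3 years (≈1095 days) ✗ → not eligible.
Fitness Allowance — status full-time ✓; service 914 days ≥ 30 days ✓; dept Legal ✗ → not eligible.
Phone Allowance — status full-time ✓; no waiver, service 914 days ≥ 120 days ✓; rating 3 < 4 ✗ → not eligible.
Unlimited PTO Program — status full-time ✗ (requires part-time, seasonal, or temporary) → not eligible.
Equity Grant Program — no waiver, service 914 days ≥ 12 months (≈360 days) ✓; grade P3 ≥ P2 ✓; 36 hrs/wk ≥ 32 ✓; site Lyon ✗ (not Calgary, Spokane, or Tulsa) → not eligible.

Paid Parental Leave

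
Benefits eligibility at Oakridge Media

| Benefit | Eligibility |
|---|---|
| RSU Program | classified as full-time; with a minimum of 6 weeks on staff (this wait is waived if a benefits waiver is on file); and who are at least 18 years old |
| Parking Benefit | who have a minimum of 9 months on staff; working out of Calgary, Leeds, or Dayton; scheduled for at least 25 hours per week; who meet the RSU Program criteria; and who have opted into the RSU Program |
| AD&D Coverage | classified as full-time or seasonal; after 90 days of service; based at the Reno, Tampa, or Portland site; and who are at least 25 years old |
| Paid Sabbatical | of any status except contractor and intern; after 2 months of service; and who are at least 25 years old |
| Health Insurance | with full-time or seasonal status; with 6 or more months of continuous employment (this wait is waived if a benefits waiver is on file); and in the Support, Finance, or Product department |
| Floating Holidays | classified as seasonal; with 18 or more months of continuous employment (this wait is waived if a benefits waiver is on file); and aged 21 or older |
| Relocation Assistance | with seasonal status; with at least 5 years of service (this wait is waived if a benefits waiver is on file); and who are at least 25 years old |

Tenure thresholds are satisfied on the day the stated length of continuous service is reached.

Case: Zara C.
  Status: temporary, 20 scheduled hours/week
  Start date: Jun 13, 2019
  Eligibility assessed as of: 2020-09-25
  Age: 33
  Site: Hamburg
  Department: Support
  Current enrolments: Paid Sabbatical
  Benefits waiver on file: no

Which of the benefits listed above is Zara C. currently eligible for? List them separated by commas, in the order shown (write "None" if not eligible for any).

Service from Jun 13, 2019 to 2020-09-25: 470 days.
RSU Program — status temporary ✗ (requires full-time) → not eligible.
Parking Benefit — service 470 days ≥ 9 months (≈270 days) ✓; site Hamburg ✗ (not Calgary, Leeds, or Dayton) → not eligible.
AD&D Coverage — status temporary ✗ (requires full-time or seasonal) → not eligible.
Paid Sabbatical — status temporary ✓ (not excluded); service 470 days ≥ 2 months (≈60 days) ✓; age 33 ≥ 25 ✓ → eligible.
Health Insurance — status temporary ✗ (requires full-time or seasonal) → not eligible.
Floating Holidays — status temporary ✗ (requires seasonal) → not eligible.
Relocation Assistance — status temporary ✗ (requires seasonal) → not eligible.

Paid Sabbatical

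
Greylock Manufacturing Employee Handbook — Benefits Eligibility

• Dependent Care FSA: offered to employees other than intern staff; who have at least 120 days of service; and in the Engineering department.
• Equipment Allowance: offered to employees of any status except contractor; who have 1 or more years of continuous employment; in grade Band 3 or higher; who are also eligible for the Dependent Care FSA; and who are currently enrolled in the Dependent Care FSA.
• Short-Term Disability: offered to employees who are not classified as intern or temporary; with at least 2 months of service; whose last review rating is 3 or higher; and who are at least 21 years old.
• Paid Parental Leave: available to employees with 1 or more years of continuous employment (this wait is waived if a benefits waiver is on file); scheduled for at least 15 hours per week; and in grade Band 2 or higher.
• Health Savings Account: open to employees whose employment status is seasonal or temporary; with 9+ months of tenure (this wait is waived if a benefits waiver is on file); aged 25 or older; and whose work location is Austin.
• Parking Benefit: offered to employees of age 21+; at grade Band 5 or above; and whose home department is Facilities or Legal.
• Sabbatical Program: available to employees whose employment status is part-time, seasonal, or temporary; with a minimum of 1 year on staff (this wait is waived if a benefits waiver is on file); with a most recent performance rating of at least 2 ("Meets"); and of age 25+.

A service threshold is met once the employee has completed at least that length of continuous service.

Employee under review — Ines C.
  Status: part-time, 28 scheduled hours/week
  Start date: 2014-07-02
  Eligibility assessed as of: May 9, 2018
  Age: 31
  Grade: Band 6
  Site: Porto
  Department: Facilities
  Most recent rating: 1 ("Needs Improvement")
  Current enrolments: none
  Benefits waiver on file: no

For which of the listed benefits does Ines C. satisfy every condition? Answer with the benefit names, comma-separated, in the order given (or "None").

Paid Parental Leave, Parking Benefit

Service from 2014-07-02 to May 9, 2018: 1407 days.
Dependent Care FSA — status part-time ✓ (not excluded); service 1407 days ≥ 120 days ✓; dept Facilities ✗ → not eligible.
Equipment Allowance — status part-time ✓ (not excluded); service 1407 days ≥ 1 year (≈365 days) ✓; grade Band 6 ≥ Band 3 ✓; not eligible for Dependent Care FSA ✗ → not eligible.
Short-Term Disability — status part-time ✓ (not excluded); service 1407 days ≥ 2 months (≈60 days) ✓; rating 1 < 3 ✗ → not eligible.
Paid Parental Leave — no waiver, service 1407 days ≥ 1 year (≈365 days) ✓; 28 hrs/wk ≥ 15 ✓; grade Band 6 ≥ Band 2 ✓ → eligible.
Health Savings Account — status part-time ✗ (requires seasonal or temporary) → not eligible.
Parking Benefit — age 31 ≥ 21 ✓; grade Band 6 ≥ Band 5 ✓; dept Facilities ✓ → eligible.
Sabbatical Program — status part-time ✓; no waiver, service 1407 days ≥ 1 year (≈365 days) ✓; rating 1 < 2 ✗ → not eligible.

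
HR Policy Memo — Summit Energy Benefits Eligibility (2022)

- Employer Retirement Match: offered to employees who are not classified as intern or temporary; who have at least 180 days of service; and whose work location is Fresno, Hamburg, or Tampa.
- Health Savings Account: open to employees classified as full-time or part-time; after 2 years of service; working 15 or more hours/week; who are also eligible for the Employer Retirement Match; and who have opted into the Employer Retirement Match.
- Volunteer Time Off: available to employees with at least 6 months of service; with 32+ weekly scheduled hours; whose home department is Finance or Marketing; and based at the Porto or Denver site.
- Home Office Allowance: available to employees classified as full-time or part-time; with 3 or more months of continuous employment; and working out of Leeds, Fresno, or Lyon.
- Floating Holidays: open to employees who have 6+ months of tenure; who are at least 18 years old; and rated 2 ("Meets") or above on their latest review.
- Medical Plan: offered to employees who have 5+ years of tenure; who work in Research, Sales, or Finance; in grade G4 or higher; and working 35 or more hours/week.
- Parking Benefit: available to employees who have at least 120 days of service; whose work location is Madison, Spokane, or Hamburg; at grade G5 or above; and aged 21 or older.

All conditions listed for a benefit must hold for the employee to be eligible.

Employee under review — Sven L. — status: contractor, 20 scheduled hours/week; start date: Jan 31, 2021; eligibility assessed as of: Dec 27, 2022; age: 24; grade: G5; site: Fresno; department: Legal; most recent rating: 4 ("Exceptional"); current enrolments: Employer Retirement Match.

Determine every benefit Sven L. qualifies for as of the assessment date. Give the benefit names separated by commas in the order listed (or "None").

Employer Retirement Match, Floating Holidays

Service from Jan 31, 2021 to Dec 27, 2022: 695 days.
Employer Retirement Match — status contractor ✓ (not excluded); service 695 days ≥ 180 days ✓; site Fresno ✓ → eligible.
Health Savings Account — status contractor ✗ (requires full-time or part-time) → not eligible.
Volunteer Time Off — service 695 days ≥ 6 months (≈180 days) ✓; 20 hrs/wk < 32 ✗ → not eligible.
Home Office Allowance — status contractor ✗ (requires full-time or part-time) → not eligible.
Floating Holidays — service 695 days ≥ 6 months (≈180 days) ✓; age 24 ≥ 18 ✓; rating 4 ≥ 2 ✓ → eligible.
Medical Plan — service 695 days < 5 years (≈1825 days) ✗ → not eligible.
Parking Benefit — service 695 days ≥ 120 days ✓; site Fresno ✗ (not Madison, Spokane, or Hamburg) → not eligible.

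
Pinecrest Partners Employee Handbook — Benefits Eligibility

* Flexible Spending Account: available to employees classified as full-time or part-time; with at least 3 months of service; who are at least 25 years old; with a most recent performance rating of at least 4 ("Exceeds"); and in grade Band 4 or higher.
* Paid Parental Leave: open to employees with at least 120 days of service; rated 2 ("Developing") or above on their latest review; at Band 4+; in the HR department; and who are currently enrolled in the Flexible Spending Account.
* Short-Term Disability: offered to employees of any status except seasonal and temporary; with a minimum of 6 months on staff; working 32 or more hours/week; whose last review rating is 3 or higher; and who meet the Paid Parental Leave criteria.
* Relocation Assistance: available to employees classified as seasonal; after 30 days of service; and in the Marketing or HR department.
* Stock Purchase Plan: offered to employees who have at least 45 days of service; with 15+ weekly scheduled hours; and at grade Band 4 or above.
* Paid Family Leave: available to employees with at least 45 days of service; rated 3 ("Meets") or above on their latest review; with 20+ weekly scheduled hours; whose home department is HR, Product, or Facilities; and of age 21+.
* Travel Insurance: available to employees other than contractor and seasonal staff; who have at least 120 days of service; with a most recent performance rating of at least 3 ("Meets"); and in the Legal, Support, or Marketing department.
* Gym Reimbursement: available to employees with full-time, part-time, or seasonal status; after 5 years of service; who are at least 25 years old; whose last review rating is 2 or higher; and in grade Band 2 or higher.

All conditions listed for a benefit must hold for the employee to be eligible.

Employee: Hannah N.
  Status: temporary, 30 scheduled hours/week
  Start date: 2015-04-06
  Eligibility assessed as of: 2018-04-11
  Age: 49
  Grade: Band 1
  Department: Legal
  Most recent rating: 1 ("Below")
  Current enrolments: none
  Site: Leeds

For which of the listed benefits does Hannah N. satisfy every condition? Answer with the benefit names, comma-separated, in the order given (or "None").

None

Service from 2015-04-06 to 2018-04-11: 1101 days.
Flexible Spending Account — status temporary ✗ (requires full-time or part-time) → not eligible.
Paid Parental Leave — service 1101 days ≥ 120 days ✓; rating 1 < 2 ✗ → not eligible.
Short-Term Disability — status temporary ✗ (excluded) → not eligible.
Relocation Assistance — status temporary ✗ (requires seasonal) → not eligible.
Stock Purchase Plan — service 1101 days ≥ 45 days ✓; 30 hrs/wk ≥ 15 ✓; grade Band 1 < Band 4 ✗ → not eligible.
Paid Family Leave — service 1101 days ≥ 45 days ✓; rating 1 < 3 ✗ → not eligible.
Travel Insurance — status temporary ✓ (not excluded); service 1101 days ≥ 120 days ✓; rating 1 < 3 ✗ → not eligible.
Gym Reimbursement — status temporary ✗ (requires full-time, part-time, or seasonal) → not eligible.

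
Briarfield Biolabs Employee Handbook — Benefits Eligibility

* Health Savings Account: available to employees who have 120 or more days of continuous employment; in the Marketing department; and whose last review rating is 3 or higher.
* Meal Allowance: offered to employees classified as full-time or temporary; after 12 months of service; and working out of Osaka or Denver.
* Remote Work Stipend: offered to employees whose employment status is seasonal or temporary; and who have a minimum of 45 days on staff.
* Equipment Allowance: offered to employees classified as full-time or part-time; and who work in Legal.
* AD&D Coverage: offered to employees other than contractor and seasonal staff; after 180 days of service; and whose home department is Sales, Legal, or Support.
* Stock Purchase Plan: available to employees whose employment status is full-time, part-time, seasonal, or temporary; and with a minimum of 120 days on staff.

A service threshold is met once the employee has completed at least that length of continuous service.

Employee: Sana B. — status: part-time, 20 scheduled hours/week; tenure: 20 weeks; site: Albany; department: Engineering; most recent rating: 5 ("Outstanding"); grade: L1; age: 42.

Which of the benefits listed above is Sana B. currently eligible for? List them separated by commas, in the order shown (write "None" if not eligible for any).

Stock Purchase Plan

Health Savings Account — service 20 weeks ≥ 120 days ✓; dept Engineering ✗ → not eligible.
Meal Allowance — status part-time ✗ (requires full-time or temporary) → not eligible.
Remote Work Stipend — status part-time ✗ (requires seasonal or temporary) → not eligible.
Equipment Allowance — status part-time ✓; dept Engineering ✗ → not eligible.
AD&D Coverage — status part-time ✓ (not excluded); service 20 weeks < 180 days ✗ → not eligible.
Stock Purchase Plan — status part-time ✓; service 20 weeks ≥ 120 days ✓ → eligible.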